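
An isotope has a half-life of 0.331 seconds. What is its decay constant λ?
λ = ln(2)/t½ = 2.094 second⁻¹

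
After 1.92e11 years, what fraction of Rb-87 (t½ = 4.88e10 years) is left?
N/N₀ = (1/2)^(t/t½) = 0.06541 = 6.54%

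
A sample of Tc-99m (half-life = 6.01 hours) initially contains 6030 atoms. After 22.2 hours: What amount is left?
N = N₀(1/2)^(t/t½) = 466 atoms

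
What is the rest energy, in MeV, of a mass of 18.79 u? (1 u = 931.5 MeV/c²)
E = mc² = 17500 MeV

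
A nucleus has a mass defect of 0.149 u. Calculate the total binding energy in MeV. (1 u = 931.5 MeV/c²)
B.E. = Δm × 931.5 = 138.8 MeV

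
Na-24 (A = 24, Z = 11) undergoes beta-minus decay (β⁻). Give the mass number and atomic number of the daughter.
Daughter: A = 24, Z = 12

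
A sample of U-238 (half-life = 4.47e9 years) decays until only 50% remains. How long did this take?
t = t½ × log₂(N₀/N) = 4.47e9 years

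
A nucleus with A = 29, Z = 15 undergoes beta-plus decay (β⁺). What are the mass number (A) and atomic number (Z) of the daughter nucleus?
Daughter: A = 29, Z = 14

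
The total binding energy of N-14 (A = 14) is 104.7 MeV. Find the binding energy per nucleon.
B.E./A = 104.7/14 = 7.479 MeV/nucleon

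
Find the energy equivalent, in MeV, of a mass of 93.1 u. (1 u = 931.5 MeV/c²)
E = mc² = 86720 MeV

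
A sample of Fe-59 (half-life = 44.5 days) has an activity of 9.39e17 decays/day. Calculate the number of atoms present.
N = A/λ = 6.028e19 atoms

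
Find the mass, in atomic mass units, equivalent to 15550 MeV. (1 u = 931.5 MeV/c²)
m = E/c² = 16.69 u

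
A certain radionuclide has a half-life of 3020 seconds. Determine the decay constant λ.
λ = ln(2)/t½ = 2.295e-4 second⁻¹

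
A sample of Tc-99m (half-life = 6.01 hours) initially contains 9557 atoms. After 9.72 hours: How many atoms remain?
N = N₀(1/2)^(t/t½) = 3115 atoms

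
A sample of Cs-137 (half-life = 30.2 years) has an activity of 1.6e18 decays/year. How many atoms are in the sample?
N = A/λ = 6.971e19 atoms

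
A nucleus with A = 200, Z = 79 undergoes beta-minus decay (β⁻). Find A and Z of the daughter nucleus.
Daughter: A = 200, Z = 80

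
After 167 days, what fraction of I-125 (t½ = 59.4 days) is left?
N/N₀ = (1/2)^(t/t½) = 0.1425 = 14.2%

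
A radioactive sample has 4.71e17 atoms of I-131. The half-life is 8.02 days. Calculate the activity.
A = λN = 4.071e16 decays/day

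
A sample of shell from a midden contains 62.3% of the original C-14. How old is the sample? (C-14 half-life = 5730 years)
Age = t½ × log₂(1/ratio) = 3912 years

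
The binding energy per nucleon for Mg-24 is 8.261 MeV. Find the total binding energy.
B.E. = 8.261 × 24 = 198.3 MeV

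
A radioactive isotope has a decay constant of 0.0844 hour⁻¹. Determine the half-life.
t½ = ln(2)/λ = 8.213 hours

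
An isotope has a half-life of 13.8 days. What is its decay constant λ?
λ = ln(2)/t½ = 0.05023 day⁻¹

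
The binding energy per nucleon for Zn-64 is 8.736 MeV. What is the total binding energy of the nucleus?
B.E. = 8.736 × 64 = 559.1 MeV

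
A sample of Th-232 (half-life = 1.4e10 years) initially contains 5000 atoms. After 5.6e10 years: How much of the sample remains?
N = N₀(1/2)^(t/t½) = 312.5 atoms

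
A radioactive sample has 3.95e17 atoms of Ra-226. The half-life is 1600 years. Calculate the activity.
A = λN = 1.711e14 decays/year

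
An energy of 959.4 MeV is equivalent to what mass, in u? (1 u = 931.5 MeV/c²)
m = E/c² = 1.03 u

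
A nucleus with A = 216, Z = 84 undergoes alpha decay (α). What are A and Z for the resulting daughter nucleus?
Daughter: A = 212, Z = 82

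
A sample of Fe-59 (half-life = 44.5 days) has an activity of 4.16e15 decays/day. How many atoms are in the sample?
N = A/λ = 2.671e17 atoms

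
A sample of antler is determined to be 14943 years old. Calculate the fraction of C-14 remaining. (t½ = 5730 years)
N/N₀ = (1/2)^(t/t½) = 0.164 = 16.4%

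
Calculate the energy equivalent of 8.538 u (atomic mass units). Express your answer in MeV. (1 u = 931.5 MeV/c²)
E = mc² = 7953 MeV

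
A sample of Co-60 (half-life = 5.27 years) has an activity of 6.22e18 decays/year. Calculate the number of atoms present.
N = A/λ = 4.729e19 atoms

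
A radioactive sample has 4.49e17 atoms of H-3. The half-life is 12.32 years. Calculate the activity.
A = λN = 2.526e16 decays/year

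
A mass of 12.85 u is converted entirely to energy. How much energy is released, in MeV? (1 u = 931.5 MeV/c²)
E = mc² = 11970 MeV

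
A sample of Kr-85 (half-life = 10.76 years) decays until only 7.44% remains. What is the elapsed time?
t = t½ × log₂(N₀/N) = 40.33 years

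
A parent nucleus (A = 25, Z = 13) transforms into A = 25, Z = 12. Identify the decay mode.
ΔA = 0, ΔZ = -1 ⇒ beta-plus decay (β⁺) or electron capture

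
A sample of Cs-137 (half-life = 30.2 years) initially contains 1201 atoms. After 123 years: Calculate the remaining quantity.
N = N₀(1/2)^(t/t½) = 71.37 atoms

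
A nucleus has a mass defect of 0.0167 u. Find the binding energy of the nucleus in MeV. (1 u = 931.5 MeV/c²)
B.E. = Δm × 931.5 = 15.56 MeV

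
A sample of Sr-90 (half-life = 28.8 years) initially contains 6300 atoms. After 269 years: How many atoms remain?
N = N₀(1/2)^(t/t½) = 9.719 atoms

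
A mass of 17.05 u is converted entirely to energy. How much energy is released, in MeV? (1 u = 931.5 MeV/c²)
E = mc² = 15880 MeV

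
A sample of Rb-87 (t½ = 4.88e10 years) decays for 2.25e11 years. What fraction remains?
N/N₀ = (1/2)^(t/t½) = 0.04093 = 4.09%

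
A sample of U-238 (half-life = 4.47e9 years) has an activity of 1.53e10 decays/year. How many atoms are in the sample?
N = A/λ = 9.867e19 atoms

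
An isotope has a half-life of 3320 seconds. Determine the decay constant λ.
λ = ln(2)/t½ = 2.088e-4 second⁻¹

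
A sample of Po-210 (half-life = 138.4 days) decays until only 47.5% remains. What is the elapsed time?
t = t½ × log₂(N₀/N) = 148.6 days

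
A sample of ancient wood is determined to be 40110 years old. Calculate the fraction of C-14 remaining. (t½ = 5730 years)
N/N₀ = (1/2)^(t/t½) = 0.007812 = 0.781%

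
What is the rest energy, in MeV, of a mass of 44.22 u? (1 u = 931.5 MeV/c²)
E = mc² = 41190 MeV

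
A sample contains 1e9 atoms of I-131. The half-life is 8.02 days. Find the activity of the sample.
A = λN = 8.643e7 decays/day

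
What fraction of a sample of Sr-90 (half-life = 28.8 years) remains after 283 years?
N/N₀ = (1/2)^(t/t½) = 0.001101 = 0.11%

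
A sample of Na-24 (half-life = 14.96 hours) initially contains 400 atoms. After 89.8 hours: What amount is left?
N = N₀(1/2)^(t/t½) = 6.238 atoms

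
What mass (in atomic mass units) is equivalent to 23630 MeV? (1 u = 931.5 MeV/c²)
m = E/c² = 25.37 u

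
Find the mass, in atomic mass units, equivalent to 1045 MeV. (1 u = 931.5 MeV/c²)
m = E/c² = 1.122 u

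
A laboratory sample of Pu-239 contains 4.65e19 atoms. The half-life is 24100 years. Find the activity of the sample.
A = λN = 1.337e15 decays/year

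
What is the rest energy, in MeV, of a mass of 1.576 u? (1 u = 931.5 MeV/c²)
E = mc² = 1468 MeV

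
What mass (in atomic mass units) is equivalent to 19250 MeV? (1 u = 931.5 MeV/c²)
m = E/c² = 20.67 u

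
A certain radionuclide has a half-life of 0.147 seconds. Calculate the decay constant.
λ = ln(2)/t½ = 4.715 second⁻¹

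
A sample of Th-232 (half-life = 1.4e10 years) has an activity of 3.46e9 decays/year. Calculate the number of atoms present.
N = A/λ = 6.988e19 atoms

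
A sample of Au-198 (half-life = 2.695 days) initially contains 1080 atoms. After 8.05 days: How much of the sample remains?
N = N₀(1/2)^(t/t½) = 136.2 atoms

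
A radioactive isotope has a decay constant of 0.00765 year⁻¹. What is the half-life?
t½ = ln(2)/λ = 90.61 years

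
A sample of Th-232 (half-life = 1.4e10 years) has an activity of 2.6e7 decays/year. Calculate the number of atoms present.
N = A/λ = 5.251e17 atoms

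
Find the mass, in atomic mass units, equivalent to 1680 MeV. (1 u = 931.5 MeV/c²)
m = E/c² = 1.804 u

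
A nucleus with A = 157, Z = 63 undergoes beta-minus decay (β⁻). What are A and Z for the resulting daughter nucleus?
Daughter: A = 157, Z = 64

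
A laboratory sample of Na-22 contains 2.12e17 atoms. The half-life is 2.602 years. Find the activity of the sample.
A = λN = 5.647e16 decays/year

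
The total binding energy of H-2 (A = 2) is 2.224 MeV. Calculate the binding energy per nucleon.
B.E./A = 2.224/2 = 1.112 MeV/nucleon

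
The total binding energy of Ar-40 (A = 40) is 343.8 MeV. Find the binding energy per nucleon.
B.E./A = 343.8/40 = 8.595 MeV/nucleon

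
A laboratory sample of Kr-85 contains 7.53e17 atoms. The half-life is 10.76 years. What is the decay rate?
A = λN = 4.851e16 decays/year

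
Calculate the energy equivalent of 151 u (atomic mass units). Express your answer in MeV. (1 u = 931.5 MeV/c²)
E = mc² = 1.407e5 MeV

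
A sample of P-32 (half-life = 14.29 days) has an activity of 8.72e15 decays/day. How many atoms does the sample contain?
N = A/λ = 1.798e17 atoms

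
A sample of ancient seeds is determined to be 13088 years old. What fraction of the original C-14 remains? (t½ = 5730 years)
N/N₀ = (1/2)^(t/t½) = 0.2053 = 20.5%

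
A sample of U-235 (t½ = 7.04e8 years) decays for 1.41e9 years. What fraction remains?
N/N₀ = (1/2)^(t/t½) = 0.2495 = 25%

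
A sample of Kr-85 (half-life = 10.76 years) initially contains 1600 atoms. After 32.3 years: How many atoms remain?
N = N₀(1/2)^(t/t½) = 199.7 atoms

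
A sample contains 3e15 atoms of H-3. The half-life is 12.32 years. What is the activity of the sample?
A = λN = 1.688e14 decays/year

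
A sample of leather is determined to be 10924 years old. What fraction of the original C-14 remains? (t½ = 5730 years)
N/N₀ = (1/2)^(t/t½) = 0.2667 = 26.7%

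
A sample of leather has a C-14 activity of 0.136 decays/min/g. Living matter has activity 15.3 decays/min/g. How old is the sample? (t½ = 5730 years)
Age = t½ × log₂(A₀/A) = 39040 years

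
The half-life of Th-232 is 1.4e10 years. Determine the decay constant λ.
λ = ln(2)/t½ = 4.951e-11 year⁻¹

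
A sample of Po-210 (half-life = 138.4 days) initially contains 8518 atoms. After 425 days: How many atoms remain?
N = N₀(1/2)^(t/t½) = 1014 atoms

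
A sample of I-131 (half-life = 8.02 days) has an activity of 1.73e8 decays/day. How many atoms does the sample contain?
N = A/λ = 2.002e9 atoms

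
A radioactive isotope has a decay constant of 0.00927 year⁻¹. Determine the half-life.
t½ = ln(2)/λ = 74.77 years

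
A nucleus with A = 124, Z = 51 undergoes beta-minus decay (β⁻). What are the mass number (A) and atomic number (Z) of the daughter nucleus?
Daughter: A = 124, Z = 52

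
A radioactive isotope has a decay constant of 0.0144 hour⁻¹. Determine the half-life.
t½ = ln(2)/λ = 48.14 hours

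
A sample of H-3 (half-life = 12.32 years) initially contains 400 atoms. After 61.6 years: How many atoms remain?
N = N₀(1/2)^(t/t½) = 12.5 atoms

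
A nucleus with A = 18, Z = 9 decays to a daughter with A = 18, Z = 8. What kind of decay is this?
ΔA = 0, ΔZ = -1 ⇒ beta-plus decay (β⁺) or electron capture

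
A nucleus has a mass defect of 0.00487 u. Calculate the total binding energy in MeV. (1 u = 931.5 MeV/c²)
B.E. = Δm × 931.5 = 4.536 MeV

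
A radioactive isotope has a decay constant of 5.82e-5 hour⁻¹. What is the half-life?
t½ = ln(2)/λ = 11910 hours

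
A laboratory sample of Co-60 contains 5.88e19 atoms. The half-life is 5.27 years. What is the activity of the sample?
A = λN = 7.734e18 decays/year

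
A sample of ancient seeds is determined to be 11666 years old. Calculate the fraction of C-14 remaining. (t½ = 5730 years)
N/N₀ = (1/2)^(t/t½) = 0.2438 = 24.4%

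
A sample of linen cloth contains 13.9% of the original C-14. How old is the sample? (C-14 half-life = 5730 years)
Age = t½ × log₂(1/ratio) = 16310 years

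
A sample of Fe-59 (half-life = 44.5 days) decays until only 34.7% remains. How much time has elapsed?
t = t½ × log₂(N₀/N) = 67.95 days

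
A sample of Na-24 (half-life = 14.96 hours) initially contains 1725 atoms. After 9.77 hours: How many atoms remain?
N = N₀(1/2)^(t/t½) = 1097 atoms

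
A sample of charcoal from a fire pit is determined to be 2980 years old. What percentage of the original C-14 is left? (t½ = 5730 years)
N/N₀ = (1/2)^(t/t½) = 0.6973 = 69.7%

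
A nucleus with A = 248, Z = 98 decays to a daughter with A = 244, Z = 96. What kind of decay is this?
ΔA = -4, ΔZ = -2 ⇒ alpha decay (α)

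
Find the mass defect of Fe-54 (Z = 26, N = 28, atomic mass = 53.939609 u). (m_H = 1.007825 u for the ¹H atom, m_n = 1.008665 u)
Δm = Z·m_H + N·m_n − M = 0.5065 u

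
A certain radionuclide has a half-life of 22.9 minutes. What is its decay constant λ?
λ = ln(2)/t½ = 0.03027 minute⁻¹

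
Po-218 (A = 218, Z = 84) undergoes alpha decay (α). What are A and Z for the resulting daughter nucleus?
Daughter: A = 214, Z = 82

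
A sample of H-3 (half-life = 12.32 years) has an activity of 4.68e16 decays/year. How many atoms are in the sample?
N = A/λ = 8.318e17 atoms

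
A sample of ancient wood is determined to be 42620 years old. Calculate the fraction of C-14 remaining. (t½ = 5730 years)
N/N₀ = (1/2)^(t/t½) = 0.005767 = 0.577%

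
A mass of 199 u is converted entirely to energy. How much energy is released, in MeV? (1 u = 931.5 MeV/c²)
E = mc² = 1.854e5 MeV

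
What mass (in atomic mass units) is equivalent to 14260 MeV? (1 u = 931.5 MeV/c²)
m = E/c² = 15.31 u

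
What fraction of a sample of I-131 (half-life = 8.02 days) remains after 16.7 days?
N/N₀ = (1/2)^(t/t½) = 0.2361 = 23.6%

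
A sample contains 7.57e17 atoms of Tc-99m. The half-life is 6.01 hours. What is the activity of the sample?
A = λN = 8.731e16 decays/hour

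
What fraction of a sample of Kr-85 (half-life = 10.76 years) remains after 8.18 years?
N/N₀ = (1/2)^(t/t½) = 0.5904 = 59%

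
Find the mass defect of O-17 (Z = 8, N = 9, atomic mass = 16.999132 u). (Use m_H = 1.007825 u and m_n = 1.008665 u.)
Δm = Z·m_H + N·m_n − M = 0.1415 u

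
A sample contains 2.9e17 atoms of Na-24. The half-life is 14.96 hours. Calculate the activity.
A = λN = 1.344e16 decays/hour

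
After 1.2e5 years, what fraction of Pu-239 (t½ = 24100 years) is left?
N/N₀ = (1/2)^(t/t½) = 0.0317 = 3.17%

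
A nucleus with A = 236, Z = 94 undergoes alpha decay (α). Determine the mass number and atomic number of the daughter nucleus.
Daughter: A = 232, Z = 92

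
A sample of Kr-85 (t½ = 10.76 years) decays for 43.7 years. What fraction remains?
N/N₀ = (1/2)^(t/t½) = 0.0599 = 5.99%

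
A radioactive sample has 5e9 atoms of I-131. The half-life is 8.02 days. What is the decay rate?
A = λN = 4.321e8 decays/day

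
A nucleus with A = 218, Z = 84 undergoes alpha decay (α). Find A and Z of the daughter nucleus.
Daughter: A = 214, Z = 82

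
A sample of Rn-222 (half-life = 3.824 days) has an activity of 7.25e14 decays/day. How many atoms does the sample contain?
N = A/λ = 4e15 atoms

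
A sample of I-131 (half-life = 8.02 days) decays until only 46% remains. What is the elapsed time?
t = t½ × log₂(N₀/N) = 8.985 days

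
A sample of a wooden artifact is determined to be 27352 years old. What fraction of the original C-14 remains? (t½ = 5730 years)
N/N₀ = (1/2)^(t/t½) = 0.03656 = 3.66%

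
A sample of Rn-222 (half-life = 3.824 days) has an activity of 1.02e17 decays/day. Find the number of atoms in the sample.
N = A/λ = 5.627e17 atoms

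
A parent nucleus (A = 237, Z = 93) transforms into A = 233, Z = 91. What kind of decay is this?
ΔA = -4, ΔZ = -2 ⇒ alpha decay (α)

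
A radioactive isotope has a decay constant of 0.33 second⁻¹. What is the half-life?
t½ = ln(2)/λ = 2.1 seconds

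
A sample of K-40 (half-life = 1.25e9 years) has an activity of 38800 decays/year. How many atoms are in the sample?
N = A/λ = 6.997e13 atoms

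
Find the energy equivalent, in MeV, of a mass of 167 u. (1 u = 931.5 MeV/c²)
E = mc² = 1.556e5 MeV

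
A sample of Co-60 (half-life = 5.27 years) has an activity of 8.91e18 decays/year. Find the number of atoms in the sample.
N = A/λ = 6.774e19 atoms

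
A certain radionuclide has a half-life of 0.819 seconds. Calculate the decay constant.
λ = ln(2)/t½ = 0.8463 second⁻¹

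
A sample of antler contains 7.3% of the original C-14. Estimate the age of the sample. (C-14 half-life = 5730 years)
Age = t½ × log₂(1/ratio) = 21640 years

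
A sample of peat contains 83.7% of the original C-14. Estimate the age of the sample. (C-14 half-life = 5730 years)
Age = t½ × log₂(1/ratio) = 1471 years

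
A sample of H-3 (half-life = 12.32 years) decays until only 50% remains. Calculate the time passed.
t = t½ × log₂(N₀/N) = 12.32 years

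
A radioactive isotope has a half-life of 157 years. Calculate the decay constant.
λ = ln(2)/t½ = 0.004415 year⁻¹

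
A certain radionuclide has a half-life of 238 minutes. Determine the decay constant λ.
λ = ln(2)/t½ = 0.002912 minute⁻¹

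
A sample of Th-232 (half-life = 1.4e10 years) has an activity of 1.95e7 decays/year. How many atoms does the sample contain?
N = A/λ = 3.939e17 atoms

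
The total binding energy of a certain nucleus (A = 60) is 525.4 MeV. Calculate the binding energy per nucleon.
B.E./A = 525.4/60 = 8.757 MeV/nucleon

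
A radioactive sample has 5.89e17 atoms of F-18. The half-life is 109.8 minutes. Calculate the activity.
A = λN = 3.718e15 decays/minute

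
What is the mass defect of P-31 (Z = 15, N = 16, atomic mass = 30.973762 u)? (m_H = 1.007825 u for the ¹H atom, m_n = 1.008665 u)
Δm = Z·m_H + N·m_n − M = 0.2823 u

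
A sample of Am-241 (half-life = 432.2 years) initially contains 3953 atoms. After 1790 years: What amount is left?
N = N₀(1/2)^(t/t½) = 224 atoms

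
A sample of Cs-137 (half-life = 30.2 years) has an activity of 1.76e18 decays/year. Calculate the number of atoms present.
N = A/λ = 7.668e19 atoms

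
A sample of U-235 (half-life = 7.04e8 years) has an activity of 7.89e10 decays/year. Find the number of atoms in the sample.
N = A/λ = 8.014e19 atoms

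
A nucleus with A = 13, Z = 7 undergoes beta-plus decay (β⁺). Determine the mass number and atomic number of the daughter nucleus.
Daughter: A = 13, Z = 6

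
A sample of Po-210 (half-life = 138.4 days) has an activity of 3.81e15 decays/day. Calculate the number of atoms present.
N = A/λ = 7.607e17 atoms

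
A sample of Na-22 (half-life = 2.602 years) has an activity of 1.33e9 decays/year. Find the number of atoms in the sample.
N = A/λ = 4.993e9 atoms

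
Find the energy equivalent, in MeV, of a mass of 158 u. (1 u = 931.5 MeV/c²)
E = mc² = 1.472e5 MeV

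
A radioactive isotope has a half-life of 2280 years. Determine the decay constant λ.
λ = ln(2)/t½ = 3.04e-4 year⁻¹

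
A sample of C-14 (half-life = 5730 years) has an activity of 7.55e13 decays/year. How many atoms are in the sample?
N = A/λ = 6.241e17 atoms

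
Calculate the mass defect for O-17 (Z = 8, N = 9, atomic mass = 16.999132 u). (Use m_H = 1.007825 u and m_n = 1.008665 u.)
Δm = Z·m_H + N·m_n − M = 0.1415 u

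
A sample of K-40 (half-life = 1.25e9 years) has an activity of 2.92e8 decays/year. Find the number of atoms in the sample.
N = A/λ = 5.266e17 atoms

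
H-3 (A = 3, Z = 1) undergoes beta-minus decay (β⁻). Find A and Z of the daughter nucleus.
Daughter: A = 3, Z = 2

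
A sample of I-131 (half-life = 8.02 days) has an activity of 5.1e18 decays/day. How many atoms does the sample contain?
N = A/λ = 5.901e19 atoms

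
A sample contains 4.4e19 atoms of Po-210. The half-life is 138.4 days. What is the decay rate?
A = λN = 2.204e17 decays/day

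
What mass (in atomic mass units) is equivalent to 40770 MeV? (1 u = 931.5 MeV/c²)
m = E/c² = 43.77 u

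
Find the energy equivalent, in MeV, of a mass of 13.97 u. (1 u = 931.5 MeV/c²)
E = mc² = 13010 MeV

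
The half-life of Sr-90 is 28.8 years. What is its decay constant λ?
λ = ln(2)/t½ = 0.02407 year⁻¹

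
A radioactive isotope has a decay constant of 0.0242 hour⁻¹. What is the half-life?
t½ = ln(2)/λ = 28.64 hours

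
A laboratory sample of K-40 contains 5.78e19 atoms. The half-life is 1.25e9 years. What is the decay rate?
A = λN = 3.205e10 decays/year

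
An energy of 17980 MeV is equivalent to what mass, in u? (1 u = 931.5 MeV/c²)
m = E/c² = 19.3 u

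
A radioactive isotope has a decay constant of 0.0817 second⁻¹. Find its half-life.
t½ = ln(2)/λ = 8.484 seconds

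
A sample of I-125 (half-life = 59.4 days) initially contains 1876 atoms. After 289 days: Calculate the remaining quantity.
N = N₀(1/2)^(t/t½) = 64.36 atoms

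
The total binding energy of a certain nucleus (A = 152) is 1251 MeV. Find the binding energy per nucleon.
B.E./A = 1251/152 = 8.23 MeV/nucleon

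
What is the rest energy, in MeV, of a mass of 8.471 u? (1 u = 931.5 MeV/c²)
E = mc² = 7891 MeV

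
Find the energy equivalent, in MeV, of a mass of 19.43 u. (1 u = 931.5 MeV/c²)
E = mc² = 18100 MeV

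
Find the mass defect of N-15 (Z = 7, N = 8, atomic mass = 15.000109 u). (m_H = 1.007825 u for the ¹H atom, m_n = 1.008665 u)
Δm = Z·m_H + N·m_n − M = 0.124 u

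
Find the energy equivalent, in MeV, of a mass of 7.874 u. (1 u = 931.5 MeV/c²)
E = mc² = 7335 MeV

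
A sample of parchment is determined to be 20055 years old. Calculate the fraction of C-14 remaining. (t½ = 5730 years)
N/N₀ = (1/2)^(t/t½) = 0.08839 = 8.84%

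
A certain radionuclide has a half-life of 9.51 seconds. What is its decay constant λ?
λ = ln(2)/t½ = 0.07289 second⁻¹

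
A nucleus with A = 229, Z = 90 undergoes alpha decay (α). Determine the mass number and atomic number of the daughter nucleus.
Daughter: A = 225, Z = 88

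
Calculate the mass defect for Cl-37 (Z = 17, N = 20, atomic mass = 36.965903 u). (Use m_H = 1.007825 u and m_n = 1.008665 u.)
Δm = Z·m_H + N·m_n − M = 0.3404 u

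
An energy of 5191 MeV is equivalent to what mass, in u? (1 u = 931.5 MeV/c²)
m = E/c² = 5.573 u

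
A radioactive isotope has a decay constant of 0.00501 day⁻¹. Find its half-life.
t½ = ln(2)/λ = 138.4 days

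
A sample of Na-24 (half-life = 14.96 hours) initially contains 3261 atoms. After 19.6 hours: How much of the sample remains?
N = N₀(1/2)^(t/t½) = 1315 atoms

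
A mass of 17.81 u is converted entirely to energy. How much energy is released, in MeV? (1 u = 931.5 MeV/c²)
E = mc² = 16590 MeV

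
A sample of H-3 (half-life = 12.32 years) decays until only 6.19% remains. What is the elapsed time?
t = t½ × log₂(N₀/N) = 49.45 years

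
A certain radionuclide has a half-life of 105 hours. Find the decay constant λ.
λ = ln(2)/t½ = 0.006601 hour⁻¹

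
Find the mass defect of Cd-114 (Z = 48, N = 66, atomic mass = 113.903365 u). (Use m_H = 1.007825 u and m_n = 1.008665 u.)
Δm = Z·m_H + N·m_n − M = 1.044 u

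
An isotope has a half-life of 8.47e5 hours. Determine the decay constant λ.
λ = ln(2)/t½ = 8.184e-7 hour⁻¹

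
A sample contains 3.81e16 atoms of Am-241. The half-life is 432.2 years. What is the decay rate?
A = λN = 6.11e13 decays/year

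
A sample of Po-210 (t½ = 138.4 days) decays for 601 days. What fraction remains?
N/N₀ = (1/2)^(t/t½) = 0.04929 = 4.93%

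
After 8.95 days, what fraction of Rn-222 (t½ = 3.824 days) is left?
N/N₀ = (1/2)^(t/t½) = 0.1974 = 19.7%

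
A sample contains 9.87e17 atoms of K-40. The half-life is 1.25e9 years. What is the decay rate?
A = λN = 5.473e8 decays/year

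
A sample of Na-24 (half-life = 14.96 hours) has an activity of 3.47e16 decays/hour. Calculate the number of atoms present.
N = A/λ = 7.489e17 atoms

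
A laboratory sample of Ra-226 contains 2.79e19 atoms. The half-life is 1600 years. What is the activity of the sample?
A = λN = 1.209e16 decays/year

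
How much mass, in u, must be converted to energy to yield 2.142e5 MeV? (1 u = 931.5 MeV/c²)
m = E/c² = 230 u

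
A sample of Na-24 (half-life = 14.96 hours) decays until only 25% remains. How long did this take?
t = t½ × log₂(N₀/N) = 29.92 hours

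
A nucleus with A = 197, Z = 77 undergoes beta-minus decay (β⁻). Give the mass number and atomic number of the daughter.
Daughter: A = 197, Z = 78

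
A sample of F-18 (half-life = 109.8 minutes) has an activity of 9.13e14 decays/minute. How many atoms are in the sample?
N = A/λ = 1.446e17 atoms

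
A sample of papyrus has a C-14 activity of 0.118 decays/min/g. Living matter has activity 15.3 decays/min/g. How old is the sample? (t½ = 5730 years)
Age = t½ × log₂(A₀/A) = 40220 years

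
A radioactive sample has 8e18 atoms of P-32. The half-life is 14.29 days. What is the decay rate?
A = λN = 3.88e17 decays/day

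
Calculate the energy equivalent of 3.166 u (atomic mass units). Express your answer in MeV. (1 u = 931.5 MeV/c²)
E = mc² = 2949 MeV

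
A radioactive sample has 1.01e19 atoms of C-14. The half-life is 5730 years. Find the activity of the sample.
A = λN = 1.222e15 decays/year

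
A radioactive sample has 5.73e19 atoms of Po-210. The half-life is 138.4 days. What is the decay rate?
A = λN = 2.87e17 decays/day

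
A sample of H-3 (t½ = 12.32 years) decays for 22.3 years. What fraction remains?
N/N₀ = (1/2)^(t/t½) = 0.2852 = 28.5%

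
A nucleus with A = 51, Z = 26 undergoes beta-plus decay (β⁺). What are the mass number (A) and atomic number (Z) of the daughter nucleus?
Daughter: A = 51, Z = 25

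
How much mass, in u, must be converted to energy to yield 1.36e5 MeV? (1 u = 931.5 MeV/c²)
m = E/c² = 146 u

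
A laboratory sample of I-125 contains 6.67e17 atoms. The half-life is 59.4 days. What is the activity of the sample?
A = λN = 7.783e15 decays/day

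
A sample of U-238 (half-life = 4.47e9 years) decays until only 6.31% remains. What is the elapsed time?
t = t½ × log₂(N₀/N) = 1.782e10 years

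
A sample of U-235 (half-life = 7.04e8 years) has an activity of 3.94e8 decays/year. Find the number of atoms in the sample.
N = A/λ = 4.002e17 atoms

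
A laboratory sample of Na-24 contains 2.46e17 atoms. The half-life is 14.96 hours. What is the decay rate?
A = λN = 1.14e16 decays/hour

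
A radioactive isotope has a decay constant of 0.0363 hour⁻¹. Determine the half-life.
t½ = ln(2)/λ = 19.09 hours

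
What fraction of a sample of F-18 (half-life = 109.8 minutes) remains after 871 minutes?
N/N₀ = (1/2)^(t/t½) = 0.004093 = 0.409%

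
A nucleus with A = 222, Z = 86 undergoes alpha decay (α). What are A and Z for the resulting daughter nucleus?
Daughter: A = 218, Z = 84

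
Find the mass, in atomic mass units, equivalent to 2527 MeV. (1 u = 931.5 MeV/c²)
m = E/c² = 2.713 u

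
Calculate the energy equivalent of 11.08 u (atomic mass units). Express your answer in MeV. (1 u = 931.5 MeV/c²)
E = mc² = 10320 MeV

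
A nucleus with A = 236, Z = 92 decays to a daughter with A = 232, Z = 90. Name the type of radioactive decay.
ΔA = -4, ΔZ = -2 ⇒ alpha decay (α)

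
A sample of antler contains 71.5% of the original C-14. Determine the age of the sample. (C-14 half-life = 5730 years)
Age = t½ × log₂(1/ratio) = 2773 years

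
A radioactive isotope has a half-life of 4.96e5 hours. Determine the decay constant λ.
λ = ln(2)/t½ = 1.397e-6 hour⁻¹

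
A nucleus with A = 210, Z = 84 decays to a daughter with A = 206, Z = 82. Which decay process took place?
ΔA = -4, ΔZ = -2 ⇒ alpha decay (α)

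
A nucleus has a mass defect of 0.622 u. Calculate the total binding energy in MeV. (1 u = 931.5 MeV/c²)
B.E. = Δm × 931.5 = 579.4 MeV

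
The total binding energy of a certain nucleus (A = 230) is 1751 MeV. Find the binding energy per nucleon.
B.E./A = 1751/230 = 7.613 MeV/nucleon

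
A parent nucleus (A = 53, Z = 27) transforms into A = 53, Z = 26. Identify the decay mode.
ΔA = 0, ΔZ = -1 ⇒ beta-plus decay (β⁺) or electron capture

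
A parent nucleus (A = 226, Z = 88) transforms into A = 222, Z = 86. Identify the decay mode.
ΔA = -4, ΔZ = -2 ⇒ alpha decay (α)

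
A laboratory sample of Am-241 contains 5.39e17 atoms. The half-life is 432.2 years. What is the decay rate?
A = λN = 8.644e14 decays/year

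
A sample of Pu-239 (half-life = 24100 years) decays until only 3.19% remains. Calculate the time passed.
t = t½ × log₂(N₀/N) = 1.198e5 years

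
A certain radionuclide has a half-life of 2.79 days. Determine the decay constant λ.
λ = ln(2)/t½ = 0.2484 day⁻¹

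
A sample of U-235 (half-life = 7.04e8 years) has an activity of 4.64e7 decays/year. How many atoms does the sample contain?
N = A/λ = 4.713e16 atoms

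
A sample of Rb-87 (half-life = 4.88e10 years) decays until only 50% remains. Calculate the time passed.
t = t½ × log₂(N₀/N) = 4.88e10 years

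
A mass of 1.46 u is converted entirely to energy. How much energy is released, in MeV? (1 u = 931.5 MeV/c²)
E = mc² = 1360 MeV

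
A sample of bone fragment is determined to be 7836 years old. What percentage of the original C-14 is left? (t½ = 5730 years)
N/N₀ = (1/2)^(t/t½) = 0.3876 = 38.8%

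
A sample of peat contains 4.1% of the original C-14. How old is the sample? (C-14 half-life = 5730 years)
Age = t½ × log₂(1/ratio) = 26410 years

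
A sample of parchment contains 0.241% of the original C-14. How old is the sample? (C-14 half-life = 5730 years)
Age = t½ × log₂(1/ratio) = 49830 years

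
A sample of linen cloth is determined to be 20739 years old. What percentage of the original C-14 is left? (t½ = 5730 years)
N/N₀ = (1/2)^(t/t½) = 0.08137 = 8.14%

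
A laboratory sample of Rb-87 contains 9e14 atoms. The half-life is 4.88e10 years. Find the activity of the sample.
A = λN = 12780 decays/year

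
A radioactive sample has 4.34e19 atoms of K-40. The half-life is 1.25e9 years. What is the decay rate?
A = λN = 2.407e10 decays/year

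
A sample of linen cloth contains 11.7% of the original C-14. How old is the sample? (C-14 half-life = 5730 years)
Age = t½ × log₂(1/ratio) = 17740 years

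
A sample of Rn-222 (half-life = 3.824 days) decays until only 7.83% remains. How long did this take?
t = t½ × log₂(N₀/N) = 14.05 days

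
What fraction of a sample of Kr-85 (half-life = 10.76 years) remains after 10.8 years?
N/N₀ = (1/2)^(t/t½) = 0.4987 = 49.9%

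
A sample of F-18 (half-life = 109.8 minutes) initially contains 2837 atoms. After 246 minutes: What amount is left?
N = N₀(1/2)^(t/t½) = 600.4 atoms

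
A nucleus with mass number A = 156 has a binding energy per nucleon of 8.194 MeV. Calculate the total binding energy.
B.E. = 8.194 × 156 = 1278 MeV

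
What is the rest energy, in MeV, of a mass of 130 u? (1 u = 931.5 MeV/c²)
E = mc² = 1.211e5 MeV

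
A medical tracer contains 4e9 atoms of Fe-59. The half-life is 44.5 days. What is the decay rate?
A = λN = 6.231e7 decays/day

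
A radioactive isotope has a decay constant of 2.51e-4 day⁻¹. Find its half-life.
t½ = ln(2)/λ = 2762 days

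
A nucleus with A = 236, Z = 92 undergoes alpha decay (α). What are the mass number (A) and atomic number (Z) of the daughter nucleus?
Daughter: A = 232, Z = 90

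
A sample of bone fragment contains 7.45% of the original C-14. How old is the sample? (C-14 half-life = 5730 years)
Age = t½ × log₂(1/ratio) = 21470 years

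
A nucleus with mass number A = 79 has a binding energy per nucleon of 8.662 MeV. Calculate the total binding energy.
B.E. = 8.662 × 79 = 684.3 MeV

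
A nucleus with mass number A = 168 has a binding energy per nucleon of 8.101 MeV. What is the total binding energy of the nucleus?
B.E. = 8.101 × 168 = 1361 MeV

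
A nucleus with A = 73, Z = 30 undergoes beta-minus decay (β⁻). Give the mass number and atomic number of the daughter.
Daughter: A = 73, Z = 31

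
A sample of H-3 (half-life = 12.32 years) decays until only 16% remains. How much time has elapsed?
t = t½ × log₂(N₀/N) = 32.57 years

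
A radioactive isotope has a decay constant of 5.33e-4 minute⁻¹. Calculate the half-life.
t½ = ln(2)/λ = 1300 minutes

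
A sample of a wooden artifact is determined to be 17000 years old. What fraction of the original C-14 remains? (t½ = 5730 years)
N/N₀ = (1/2)^(t/t½) = 0.1279 = 12.8%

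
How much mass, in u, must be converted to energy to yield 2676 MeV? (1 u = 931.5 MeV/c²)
m = E/c² = 2.873 u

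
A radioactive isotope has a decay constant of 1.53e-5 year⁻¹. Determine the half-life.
t½ = ln(2)/λ = 45300 years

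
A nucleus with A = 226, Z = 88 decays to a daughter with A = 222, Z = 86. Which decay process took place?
ΔA = -4, ΔZ = -2 ⇒ alpha decay (α)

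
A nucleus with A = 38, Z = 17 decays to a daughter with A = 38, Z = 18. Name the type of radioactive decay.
ΔA = 0, ΔZ = +1 ⇒ beta-minus decay (β⁻)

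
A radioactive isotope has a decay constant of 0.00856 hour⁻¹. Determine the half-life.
t½ = ln(2)/λ = 80.98 hours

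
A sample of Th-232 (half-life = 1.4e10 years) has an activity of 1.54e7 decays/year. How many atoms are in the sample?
N = A/λ = 3.11e17 atoms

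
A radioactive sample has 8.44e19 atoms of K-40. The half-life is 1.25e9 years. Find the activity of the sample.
A = λN = 4.68e10 decays/year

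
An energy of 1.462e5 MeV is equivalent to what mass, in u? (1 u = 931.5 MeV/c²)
m = E/c² = 157 u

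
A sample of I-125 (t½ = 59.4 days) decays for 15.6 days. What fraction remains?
N/N₀ = (1/2)^(t/t½) = 0.8336 = 83.4%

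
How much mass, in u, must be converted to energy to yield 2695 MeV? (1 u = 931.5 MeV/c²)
m = E/c² = 2.893 u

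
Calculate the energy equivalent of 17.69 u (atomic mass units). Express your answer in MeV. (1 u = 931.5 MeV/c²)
E = mc² = 16480 MeV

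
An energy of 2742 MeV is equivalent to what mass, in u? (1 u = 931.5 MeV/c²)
m = E/c² = 2.944 u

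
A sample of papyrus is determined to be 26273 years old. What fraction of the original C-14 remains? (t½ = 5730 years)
N/N₀ = (1/2)^(t/t½) = 0.04166 = 4.17%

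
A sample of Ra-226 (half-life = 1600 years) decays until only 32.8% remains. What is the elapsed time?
t = t½ × log₂(N₀/N) = 2573 years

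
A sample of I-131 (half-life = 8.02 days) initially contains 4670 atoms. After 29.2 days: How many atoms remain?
N = N₀(1/2)^(t/t½) = 374.4 atoms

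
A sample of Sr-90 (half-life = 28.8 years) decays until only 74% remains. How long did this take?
t = t½ × log₂(N₀/N) = 12.51 years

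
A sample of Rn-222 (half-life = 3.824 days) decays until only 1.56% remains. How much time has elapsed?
t = t½ × log₂(N₀/N) = 22.95 days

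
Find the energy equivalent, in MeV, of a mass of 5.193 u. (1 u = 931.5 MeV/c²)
E = mc² = 4837 MeV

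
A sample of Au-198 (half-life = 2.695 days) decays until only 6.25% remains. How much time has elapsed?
t = t½ × log₂(N₀/N) = 10.78 days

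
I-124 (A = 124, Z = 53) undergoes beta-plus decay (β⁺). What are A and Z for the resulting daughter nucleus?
Daughter: A = 124, Z = 52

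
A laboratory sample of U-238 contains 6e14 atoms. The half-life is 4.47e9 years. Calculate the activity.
A = λN = 93040 decays/year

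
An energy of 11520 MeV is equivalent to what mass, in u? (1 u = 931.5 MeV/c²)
m = E/c² = 12.37 u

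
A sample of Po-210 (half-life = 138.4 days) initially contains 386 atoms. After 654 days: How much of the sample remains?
N = N₀(1/2)^(t/t½) = 14.59 atoms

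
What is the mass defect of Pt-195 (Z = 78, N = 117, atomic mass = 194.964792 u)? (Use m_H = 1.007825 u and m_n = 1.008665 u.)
Δm = Z·m_H + N·m_n − M = 1.659 u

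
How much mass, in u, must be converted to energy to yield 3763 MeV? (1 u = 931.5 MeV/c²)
m = E/c² = 4.04 u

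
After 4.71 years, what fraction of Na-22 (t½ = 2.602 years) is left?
N/N₀ = (1/2)^(t/t½) = 0.2852 = 28.5%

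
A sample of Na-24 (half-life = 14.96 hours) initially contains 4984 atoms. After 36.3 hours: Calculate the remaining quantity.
N = N₀(1/2)^(t/t½) = 927.1 atoms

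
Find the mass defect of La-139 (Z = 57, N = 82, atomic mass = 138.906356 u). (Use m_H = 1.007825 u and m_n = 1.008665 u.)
Δm = Z·m_H + N·m_n − M = 1.25 u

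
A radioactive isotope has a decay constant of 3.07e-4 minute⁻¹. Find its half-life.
t½ = ln(2)/λ = 2258 minutes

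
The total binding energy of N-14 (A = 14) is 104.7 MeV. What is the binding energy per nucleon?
B.E./A = 104.7/14 = 7.479 MeV/nucleon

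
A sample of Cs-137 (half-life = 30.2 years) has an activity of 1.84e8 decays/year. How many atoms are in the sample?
N = A/λ = 8.017e9 atoms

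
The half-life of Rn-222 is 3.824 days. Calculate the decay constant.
λ = ln(2)/t½ = 0.1813 day⁻¹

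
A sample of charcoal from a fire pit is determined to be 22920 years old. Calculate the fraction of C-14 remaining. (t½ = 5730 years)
N/N₀ = (1/2)^(t/t½) = 0.0625 = 6.25%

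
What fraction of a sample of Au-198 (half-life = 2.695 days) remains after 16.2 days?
N/N₀ = (1/2)^(t/t½) = 0.0155 = 1.55%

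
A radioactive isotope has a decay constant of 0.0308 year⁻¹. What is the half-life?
t½ = ln(2)/λ = 22.5 years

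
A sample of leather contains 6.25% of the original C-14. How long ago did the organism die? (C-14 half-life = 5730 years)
Age = t½ × log₂(1/ratio) = 22920 years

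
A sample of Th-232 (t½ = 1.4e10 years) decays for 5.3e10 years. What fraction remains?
N/N₀ = (1/2)^(t/t½) = 0.07251 = 7.25%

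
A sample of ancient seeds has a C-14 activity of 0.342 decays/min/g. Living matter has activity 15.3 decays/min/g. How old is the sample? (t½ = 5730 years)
Age = t½ × log₂(A₀/A) = 31420 years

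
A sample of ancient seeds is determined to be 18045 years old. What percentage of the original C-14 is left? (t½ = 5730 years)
N/N₀ = (1/2)^(t/t½) = 0.1127 = 11.3%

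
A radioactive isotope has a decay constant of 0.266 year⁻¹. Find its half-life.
t½ = ln(2)/λ = 2.606 years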